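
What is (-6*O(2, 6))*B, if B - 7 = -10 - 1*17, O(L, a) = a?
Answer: 720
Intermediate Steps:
B = -20 (B = 7 + (-10 - 1*17) = 7 + (-10 - 17) = 7 - 27 = -20)
(-6*O(2, 6))*B = -6*6*(-20) = -36*(-20) = 720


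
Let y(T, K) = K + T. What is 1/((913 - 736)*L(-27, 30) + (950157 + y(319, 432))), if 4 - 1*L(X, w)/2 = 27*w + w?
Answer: 1/654964 ≈ 1.5268e-6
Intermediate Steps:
L(X, w) = 8 - 56*w (L(X, w) = 8 - 2*(27*w + w) = 8 - 56*w)
1/((913 - 736)*L(-27, 30) + (950157 + y(319, 432))) = 1/((913 - 736)*(8 - 56*30) + (950157 + (432 + 319))) = 1/(177*(8 - 1680) + (950157 + 751)) = 1/(177*(-1672) + 950908) = 1/(-295944 + 950908) = 1/654964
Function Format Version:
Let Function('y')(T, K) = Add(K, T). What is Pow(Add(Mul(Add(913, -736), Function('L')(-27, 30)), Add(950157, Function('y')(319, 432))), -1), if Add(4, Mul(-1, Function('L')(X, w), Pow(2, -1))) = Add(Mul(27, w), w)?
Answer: Rational(1, 654964) ≈ 1.5268e-6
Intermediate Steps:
Function('L')(X, w) = Add(8, Mul(-56, w)) (Function('L')(X, w) = Add(8, Mul(-2, Add(Mul(27, w), w))) = Add(8, Mul(-2, Mul(28, w))) = Add(8, Mul(-56, w)))
Pow(Add(Mul(Add(913, -736), Function('L')(-27, 30)), Add(950157, Function('y')(319, 432))), -1) = Pow(Add(Mul(Add(913, -736), Add(8, Mul(-56, 30))), Add(950157, Add(432, 319))), -1) = Pow(Add(Mul(177, Add(8, -1680)), Add(950157, 751)), -1) = Pow(Add(Mul(177, -1672), 950908), -1) = Pow(Add(-295944, 950908), -1) = Pow(654964, -1) = Rational(1, 654964)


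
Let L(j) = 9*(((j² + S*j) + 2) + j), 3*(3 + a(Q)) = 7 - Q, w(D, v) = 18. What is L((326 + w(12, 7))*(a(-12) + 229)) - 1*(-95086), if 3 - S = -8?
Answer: 57497420576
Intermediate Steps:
S = 11 (S = 3 - 1*(-8) = 3 + 8 = 11)
a(Q) = -⅔ - Q/3 (a(Q) = -3 + (7 - Q)/3 = -3 + (7/3 - Q/3) = -⅔ - Q/3)
L(j) = 18 + 9*j² + 108*j (L(j) = 9*(((j² + 11*j) + 2) + j) = 9*((2 + j² + 11*j) + j) = 9*(2 + j² + 12*j) = 18 + 9*j² + 108*j)
L((326 + w(12, 7))*(a(-12) + 229)) - 1*(-95086) = (18 + 9*((326 + 18)*((-⅔ - ⅓*(-12)) + 229))² + 108*((326 + 18)*((-⅔ - ⅓*(-12)) + 229))) - 1*(-95086) = (18 + 9*(344*((-⅔ + 4) + 229))² + 108*(344*((-⅔ + 4) + 229))) + 95086 = (18 + 9*(344*(10/3 + 229))² + 108*(344*(10/3 + 229))) + 95086 = (18 + 9*(344*(697/3))² + 108*(344*(697/3))) + 95086 = (18 + 9*(239768/3)² + 108*(239768/3)) + 95086 = (18 + 9*(57488693824/9) + 8631648) + 95086 = (18 + 57488693824 + 8631648) + 95086 = 57497325490 + 95086 = 57497420576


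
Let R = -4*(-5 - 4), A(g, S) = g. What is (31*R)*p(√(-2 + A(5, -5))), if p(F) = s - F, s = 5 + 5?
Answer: 11160 - 1116*√3 ≈ 9227.0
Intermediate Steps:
s = 10
R = 36 (R = -4*(-9) = 36)
p(F) = 10 - F
(31*R)*p(√(-2 + A(5, -5))) = (31*36)*(10 - √(-2 + 5)) = 1116*(10 - √3) = 11160 - 1116*√3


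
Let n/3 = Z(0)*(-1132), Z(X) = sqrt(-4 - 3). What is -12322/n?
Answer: -6161*I*sqrt(7)/11886 ≈ -1.3714*I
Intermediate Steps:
Z(X) = I*sqrt(7) (Z(X) = sqrt(-7) = I*sqrt(7))
n = -3396*I*sqrt(7) (n = 3*((I*sqrt(7))*(-1132)) = 3*(-1132*I*sqrt(7)) = -3396*I*sqrt(7) ≈ -8985.0*I)
-12322/n = -12322*I*sqrt(7)/23772 = -6161*I*sqrt(7)/11886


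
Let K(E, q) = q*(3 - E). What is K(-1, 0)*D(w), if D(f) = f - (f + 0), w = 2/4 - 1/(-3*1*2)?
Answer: 0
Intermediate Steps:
w = ⅔ (w = 2*(¼) - 1/((-3*2)) = ½ - 1/(-6) = ½ - 1*(-⅙) = ½ + ⅙ = ⅔ ≈ 0.66667)
D(f) = 0 (D(f) = f - f = 0)
K(-1, 0)*D(w) = (0*(3 - 1*(-1)))*0 = (0*(3 + 1))*0 = (0*4)*0 = 0*0 = 0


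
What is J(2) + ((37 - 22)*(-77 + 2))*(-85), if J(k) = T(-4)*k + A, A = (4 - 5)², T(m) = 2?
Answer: 95630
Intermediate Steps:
A = 1 (A = (-1)² = 1)
J(k) = 1 + 2*k (J(k) = 2*k + 1 = 1 + 2*k)
J(2) + ((37 - 22)*(-77 + 2))*(-85) = (1 + 2*2) + ((37 - 22)*(-77 + 2))*(-85) = (1 + 4) + (15*(-75))*(-85) = 5 - 1125*(-85) = 5 + 95625 = 95630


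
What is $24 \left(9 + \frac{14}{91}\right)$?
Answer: $\frac{2856}{13} \approx 219.69$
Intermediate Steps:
$24 \left(9 + \frac{14}{91}\right) = 24 \left(9 + 14 \cdot \frac{1}{91}\right) = 24 \left(9 + \frac{2}{13}\right) = 24 \cdot \frac{119}{13} = \frac{2856}{13}$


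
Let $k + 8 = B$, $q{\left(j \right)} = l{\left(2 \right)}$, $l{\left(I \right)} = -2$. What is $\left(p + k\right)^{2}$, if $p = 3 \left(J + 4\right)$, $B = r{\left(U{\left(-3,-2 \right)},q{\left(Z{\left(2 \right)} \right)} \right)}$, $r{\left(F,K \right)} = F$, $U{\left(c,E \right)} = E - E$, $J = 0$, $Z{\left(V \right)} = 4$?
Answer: $16$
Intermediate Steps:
$U{\left(c,E \right)} = 0$
$q{\left(j \right)} = -2$
$B = 0$
$k = -8$ ($k = -8 + 0 = -8$)
$p = 12$ ($p = 3 \left(0 + 4\right) = 3 \cdot 4 = 12$)
$\left(p + k\right)^{2} = \left(12 - 8\right)^{2} = 4^{2} = 16$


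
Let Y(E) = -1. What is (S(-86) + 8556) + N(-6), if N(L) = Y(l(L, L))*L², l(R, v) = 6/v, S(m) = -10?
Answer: 8510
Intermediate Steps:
N(L) = -L²
(S(-86) + 8556) + N(-6) = (-10 + 8556) - 1*(-6)² = 8546 - 1*36 = 8546 - 36 = 8510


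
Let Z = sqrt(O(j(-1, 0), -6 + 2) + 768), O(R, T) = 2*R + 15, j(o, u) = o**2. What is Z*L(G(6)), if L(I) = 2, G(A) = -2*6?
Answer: 2*sqrt(785) ≈ 56.036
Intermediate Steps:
G(A) = -12
O(R, T) = 15 + 2*R
Z = sqrt(785) (Z = sqrt((15 + 2*(-1)**2) + 768) = sqrt((15 + 2*1) + 768) = sqrt((15 + 2) + 768) = sqrt(17 + 768) = sqrt(785) ≈ 28.018)
Z*L(G(6)) = sqrt(785)*2 = 2*sqrt(785)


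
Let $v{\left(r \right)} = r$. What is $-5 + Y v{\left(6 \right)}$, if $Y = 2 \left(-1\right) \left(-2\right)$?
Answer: $19$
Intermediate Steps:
$Y = 4$ ($Y = \left(-2\right) \left(-2\right) = 4$)
$-5 + Y v{\left(6 \right)} = -5 + 4 \cdot 6 = -5 + 24 = 19$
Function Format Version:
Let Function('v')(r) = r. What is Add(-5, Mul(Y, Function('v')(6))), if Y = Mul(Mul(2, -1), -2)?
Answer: 19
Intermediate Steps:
Y = 4 (Y = Mul(-2, -2) = 4)
Add(-5, Mul(Y, Function('v')(6))) = Add(-5, Mul(4, 6)) = Add(-5, 24) = 19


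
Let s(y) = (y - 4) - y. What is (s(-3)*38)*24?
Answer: -3648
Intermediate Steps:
s(y) = -4 (s(y) = (-4 + y) - y = -4)
(s(-3)*38)*24 = -4*38*24 = -152*24 = -3648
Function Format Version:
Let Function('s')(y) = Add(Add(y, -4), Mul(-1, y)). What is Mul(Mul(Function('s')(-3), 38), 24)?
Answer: -3648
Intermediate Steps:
Function('s')(y) = -4 (Function('s')(y) = Add(Add(-4, y), Mul(-1, y)) = -4)
Mul(Mul(Function('s')(-3), 38), 24) = Mul(Mul(-4, 38), 24) = Mul(-152, 24) = -3648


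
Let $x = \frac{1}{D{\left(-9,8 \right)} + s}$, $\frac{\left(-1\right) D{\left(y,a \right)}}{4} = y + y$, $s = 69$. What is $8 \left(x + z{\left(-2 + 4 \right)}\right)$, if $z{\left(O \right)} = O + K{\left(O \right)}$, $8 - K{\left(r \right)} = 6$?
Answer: $\frac{4520}{141} \approx 32.057$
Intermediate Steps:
$K{\left(r \right)} = 2$ ($K{\left(r \right)} = 8 - 6 = 2$)
$D{\left(y,a \right)} = - 8 y$ ($D{\left(y,a \right)} = - 4 \left(y + y\right) = - 4 \cdot 2 y = - 8 y$)
$z{\left(O \right)} = 2 + O$ ($z{\left(O \right)} = O + 2 = 2 + O$)
$x = \frac{1}{141}$ ($x = \frac{1}{\left(-8\right) \left(-9\right) + 69} = \frac{1}{72 + 69} = \frac{1}{141} \approx 0.0070922$)
$8 \left(x + z{\left(-2 + 4 \right)}\right) = 8 \left(\frac{1}{141} + \left(2 + \left(-2 + 4\right)\right)\right) = 8 \left(\frac{1}{141} + \left(2 + 2\right)\right) = 8 \left(\frac{1}{141} + 4\right) = 8 \cdot \frac{565}{141} = \frac{4520}{141}$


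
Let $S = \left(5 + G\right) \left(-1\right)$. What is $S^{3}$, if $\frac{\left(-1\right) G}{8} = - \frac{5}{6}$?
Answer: $- \frac{42875}{27} \approx -1588.0$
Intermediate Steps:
$G = \frac{20}{3}$ ($G = - 8 \left(- \frac{5}{6}\right) = - 8 \left(\left(-5\right) \frac{1}{6}\right) = \left(-8\right) \left(- \frac{5}{6}\right) = \frac{20}{3} \approx 6.6667$)
$S = - \frac{35}{3}$ ($S = \left(5 + \frac{20}{3}\right) \left(-1\right) = \frac{35}{3} \left(-1\right) = - \frac{35}{3} \approx -11.667$)
$S^{3} = \left(- \frac{35}{3}\right)^{3} = - \frac{42875}{27}$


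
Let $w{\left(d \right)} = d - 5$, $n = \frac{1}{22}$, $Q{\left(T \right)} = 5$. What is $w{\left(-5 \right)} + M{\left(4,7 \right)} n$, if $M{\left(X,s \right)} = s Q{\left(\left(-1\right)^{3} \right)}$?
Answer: $- \frac{185}{22} \approx -8.4091$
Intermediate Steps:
$M{\left(X,s \right)} = 5 s$ ($M{\left(X,s \right)} = s 5 = 5 s$)
$n = \frac{1}{22} \approx 0.045455$
$w{\left(d \right)} = -5 + d$
$w{\left(-5 \right)} + M{\left(4,7 \right)} n = \left(-5 - 5\right) + 5 \cdot 7 \cdot \frac{1}{22} = -10 + 35 \cdot \frac{1}{22} = -10 + \frac{35}{22} = - \frac{185}{22}$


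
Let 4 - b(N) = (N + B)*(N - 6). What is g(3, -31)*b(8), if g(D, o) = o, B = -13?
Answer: -434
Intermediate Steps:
b(N) = 4 - (-13 + N)*(-6 + N) (b(N) = 4 - (N - 13)*(N - 6) = 4 - (-13 + N)*(-6 + N))
g(3, -31)*b(8) = -31*(-74 - 1*8**2 + 19*8) = -31*(-74 - 1*64 + 152) = -31*(-74 - 64 + 152) = -31*14 = -434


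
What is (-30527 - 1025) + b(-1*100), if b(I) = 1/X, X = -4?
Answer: -126209/4 ≈ -31552.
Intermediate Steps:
b(I) = -1/4 (b(I) = 1/(-4) = -1/4)
(-30527 - 1025) + b(-1*100) = (-30527 - 1025) - 1/4 = -31552 - 1/4 = -126209/4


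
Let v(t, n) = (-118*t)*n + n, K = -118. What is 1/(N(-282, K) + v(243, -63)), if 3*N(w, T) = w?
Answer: 1/1806305 ≈ 5.5362e-7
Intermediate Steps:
N(w, T) = w/3
v(t, n) = n - 118*n*t (v(t, n) = -118*n*t + n = n - 118*n*t)
1/(N(-282, K) + v(243, -63)) = 1/((1/3)*(-282) - 63*(1 - 118*243)) = 1/(-94 - 63*(1 - 28674)) = 1/(-94 - 63*(-28673)) = 1/(-94 + 1806399) = 1/1806305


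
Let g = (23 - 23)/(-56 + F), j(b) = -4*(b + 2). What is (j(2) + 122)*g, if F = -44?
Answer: 0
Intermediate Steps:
j(b) = -8 - 4*b (j(b) = -4*(2 + b) = -8 - 4*b)
g = 0 (g = (23 - 23)/(-56 - 44) = 0/(-100) = 0*(-1/100) = 0)
(j(2) + 122)*g = ((-8 - 4*2) + 122)*0 = ((-8 - 8) + 122)*0 = (-16 + 122)*0 = 106*0 = 0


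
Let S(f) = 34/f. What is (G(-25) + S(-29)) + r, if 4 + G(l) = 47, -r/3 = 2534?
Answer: -219245/29 ≈ -7560.2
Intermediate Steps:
r = -7602 (r = -3*2534 = -7602)
G(l) = 43 (G(l) = -4 + 47 = 43)
(G(-25) + S(-29)) + r = (43 + 34/(-29)) - 7602 = (43 + 34*(-1/29)) - 7602 = (43 - 34/29) - 7602 = 1213/29 - 7602 = -219245/29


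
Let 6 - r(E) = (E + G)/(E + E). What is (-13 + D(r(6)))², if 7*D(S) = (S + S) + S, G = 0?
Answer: 22201/196 ≈ 113.27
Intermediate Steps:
r(E) = 11/2 (r(E) = 6 - (E + 0)/(E + E) = 6 - E/(2*E) = 6 - E*1/(2*E) = 6 - 1*½ = 6 - ½ = 11/2)
D(S) = 3*S/7 (D(S) = ((S + S) + S)/7 = (2*S + S)/7 = (3*S)/7 = 3*S/7)
(-13 + D(r(6)))² = (-13 + (3/7)*(11/2))² = (-13 + 33/14)² = (-149/14)² = 22201/196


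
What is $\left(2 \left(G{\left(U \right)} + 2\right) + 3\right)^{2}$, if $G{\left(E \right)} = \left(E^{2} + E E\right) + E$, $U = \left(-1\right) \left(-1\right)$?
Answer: $169$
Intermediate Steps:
$U = 1$
$G{\left(E \right)} = E + 2 E^{2}$ ($G{\left(E \right)} = \left(E^{2} + E^{2}\right) + E = 2 E^{2} + E = E + 2 E^{2}$)
$\left(2 \left(G{\left(U \right)} + 2\right) + 3\right)^{2} = \left(2 \left(1 \left(1 + 2 \cdot 1\right) + 2\right) + 3\right)^{2} = \left(2 \left(1 \left(1 + 2\right) + 2\right) + 3\right)^{2} = \left(2 \left(1 \cdot 3 + 2\right) + 3\right)^{2} = \left(2 \left(3 + 2\right) + 3\right)^{2} = \left(2 \cdot 5 + 3\right)^{2} = \left(10 + 3\right)^{2} = 13^{2} = 169$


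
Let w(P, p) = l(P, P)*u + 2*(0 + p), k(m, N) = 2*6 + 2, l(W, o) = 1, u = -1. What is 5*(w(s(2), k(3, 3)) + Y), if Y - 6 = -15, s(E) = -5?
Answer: 90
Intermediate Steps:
Y = -9 (Y = 6 - 15 = -9)
k(m, N) = 14 (k(m, N) = 12 + 2 = 14)
w(P, p) = -1 + 2*p (w(P, p) = 1*(-1) + 2*(0 + p) = -1 + 2*p)
5*(w(s(2), k(3, 3)) + Y) = 5*((-1 + 2*14) - 9) = 5*((-1 + 28) - 9) = 5*(27 - 9) = 5*18 = 90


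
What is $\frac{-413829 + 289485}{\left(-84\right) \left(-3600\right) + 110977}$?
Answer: $- \frac{124344}{413377} \approx -0.3008$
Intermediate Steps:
$\frac{-413829 + 289485}{\left(-84\right) \left(-3600\right) + 110977} = - \frac{124344}{302400 + 110977} = - \frac{124344}{413377}$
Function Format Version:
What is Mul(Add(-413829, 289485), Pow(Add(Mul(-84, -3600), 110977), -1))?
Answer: Rational(-124344, 413377) ≈ -0.30080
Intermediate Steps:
Mul(Add(-413829, 289485), Pow(Add(Mul(-84, -3600), 110977), -1)) = Mul(-124344, Pow(Add(302400, 110977), -1)) = Mul(-124344, Pow(413377, -1)) = Mul(-124344, Rational(1, 413377)) = Rational(-124344, 413377)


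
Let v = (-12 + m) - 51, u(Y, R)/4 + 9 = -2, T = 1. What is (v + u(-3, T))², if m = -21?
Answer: 16384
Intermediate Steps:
u(Y, R) = -44 (u(Y, R) = -36 + 4*(-2) = -36 - 8 = -44)
v = -84 (v = (-12 - 21) - 51 = -33 - 51 = -84)
(v + u(-3, T))² = (-84 - 44)² = (-128)² = 16384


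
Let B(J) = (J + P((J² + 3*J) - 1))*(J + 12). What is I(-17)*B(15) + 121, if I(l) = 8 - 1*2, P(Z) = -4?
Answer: 1903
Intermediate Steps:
I(l) = 6 (I(l) = 8 - 2 = 6)
B(J) = (-4 + J)*(12 + J) (B(J) = (J - 4)*(J + 12) = (-4 + J)*(12 + J))
I(-17)*B(15) + 121 = 6*(-48 + 15² + 8*15) + 121 = 6*(-48 + 225 + 120) + 121 = 6*297 + 121 = 1782 + 121 = 1903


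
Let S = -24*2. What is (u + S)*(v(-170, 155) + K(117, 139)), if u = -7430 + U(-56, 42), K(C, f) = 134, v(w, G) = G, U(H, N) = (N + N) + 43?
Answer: -2124439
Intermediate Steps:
U(H, N) = 43 + 2*N (U(H, N) = 2*N + 43 = 43 + 2*N)
u = -7303 (u = -7430 + (43 + 2*42) = -7430 + (43 + 84) = -7430 + 127 = -7303)
S = -48
(u + S)*(v(-170, 155) + K(117, 139)) = (-7303 - 48)*(155 + 134) = -7351*289 = -2124439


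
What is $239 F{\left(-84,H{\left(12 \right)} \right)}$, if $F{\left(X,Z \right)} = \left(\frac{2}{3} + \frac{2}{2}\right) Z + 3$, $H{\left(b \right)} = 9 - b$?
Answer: $-478$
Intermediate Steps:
$F{\left(X,Z \right)} = 3 + \frac{5 Z}{3}$ ($F{\left(X,Z \right)} = \left(2 \cdot \frac{1}{3} + 2 \cdot \frac{1}{2}\right) Z + 3 = \left(\frac{2}{3} + 1\right) Z + 3 = \frac{5 Z}{3} + 3 = 3 + \frac{5 Z}{3}$)
$239 F{\left(-84,H{\left(12 \right)} \right)} = 239 \left(3 + \frac{5 \left(9 - 12\right)}{3}\right) = 239 \left(3 + \frac{5}{3} \left(-3\right)\right) = 239 \left(3 - 5\right) = 239 \left(-2\right) = -478$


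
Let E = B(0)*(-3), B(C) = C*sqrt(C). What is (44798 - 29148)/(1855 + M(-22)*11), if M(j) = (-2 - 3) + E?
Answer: 313/36 ≈ 8.6944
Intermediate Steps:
B(C) = C**(3/2)
E = 0 (E = 0**(3/2)*(-3) = 0*(-3) = 0)
M(j) = -5 (M(j) = (-2 - 3) + 0 = -5 + 0 = -5)
(44798 - 29148)/(1855 + M(-22)*11) = (44798 - 29148)/(1855 - 5*11) = 15650/(1855 - 55) = 15650/1800 = 15650*(1/1800) = 313/36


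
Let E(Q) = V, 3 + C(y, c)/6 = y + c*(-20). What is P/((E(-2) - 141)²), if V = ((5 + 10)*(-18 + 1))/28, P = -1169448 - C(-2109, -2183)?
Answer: -370763008/5888403 ≈ -62.965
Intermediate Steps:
C(y, c) = -18 - 120*c + 6*y (C(y, c) = -18 + 6*(y + c*(-20)) = -18 + 6*(y - 20*c) = -18 + (-120*c + 6*y) = -18 - 120*c + 6*y)
P = -1418736 (P = -1169448 - (-18 - 120*(-2183) + 6*(-2109)) = -1169448 - (-18 + 261960 - 12654) = -1169448 - 1*249288 = -1169448 - 249288 = -1418736)
V = -255/28 (V = (15*(-17))*(1/28) = -255*1/28 = -255/28 ≈ -9.1071)
E(Q) = -255/28
P/((E(-2) - 141)²) = -1418736/(-255/28 - 141)² = -1418736/((-4203/28)²) = -1418736/17665209/784 = -1418736*784/17665209 = -370763008/5888403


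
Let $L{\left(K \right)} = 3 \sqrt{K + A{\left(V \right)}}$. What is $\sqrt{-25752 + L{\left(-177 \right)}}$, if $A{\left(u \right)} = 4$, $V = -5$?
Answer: $\sqrt{-25752 + 3 i \sqrt{173}} \approx 0.123 + 160.47 i$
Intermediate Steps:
$L{\left(K \right)} = 3 \sqrt{4 + K}$ ($L{\left(K \right)} = 3 \sqrt{K + 4} = 3 \sqrt{4 + K}$)
$\sqrt{-25752 + L{\left(-177 \right)}} = \sqrt{-25752 + 3 \sqrt{4 - 177}} = \sqrt{-25752 + 3 \sqrt{-173}} = \sqrt{-25752 + 3 i \sqrt{173}}$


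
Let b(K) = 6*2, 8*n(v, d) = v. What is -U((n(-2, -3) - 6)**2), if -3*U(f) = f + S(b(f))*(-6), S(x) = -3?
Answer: 913/48 ≈ 19.021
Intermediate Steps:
n(v, d) = v/8
b(K) = 12
U(f) = -6 - f/3 (U(f) = -(f - 3*(-6))/3 = -(f + 18)/3 = -(18 + f)/3 = -6 - f/3)
-U((n(-2, -3) - 6)**2) = -(-6 - ((1/8)*(-2) - 6)**2/3) = -(-6 - (-1/4 - 6)**2/3) = -(-6 - (-25/4)**2/3) = -(-6 - 1/3*625/16) = -(-6 - 625/48) = -1*(-913/48) = 913/48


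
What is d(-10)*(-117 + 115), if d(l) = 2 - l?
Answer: -24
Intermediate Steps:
d(-10)*(-117 + 115) = (2 - 1*(-10))*(-117 + 115) = (2 + 10)*(-2) = 12*(-2) = -24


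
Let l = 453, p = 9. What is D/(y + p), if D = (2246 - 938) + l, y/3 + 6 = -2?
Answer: -587/5 ≈ -117.40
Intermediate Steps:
y = -24 (y = -18 + 3*(-2) = -18 - 6 = -24)
D = 1761 (D = (2246 - 938) + 453 = 1308 + 453 = 1761)
D/(y + p) = 1761/(-24 + 9) = 1761/(-15) = -1/15*1761 = -587/5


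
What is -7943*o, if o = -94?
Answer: 746642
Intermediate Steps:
-7943*o = -7943*(-94) = 746642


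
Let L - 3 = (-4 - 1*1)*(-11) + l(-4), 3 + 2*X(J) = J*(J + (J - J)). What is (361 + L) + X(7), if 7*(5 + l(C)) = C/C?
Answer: 3060/7 ≈ 437.14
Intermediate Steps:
X(J) = -3/2 + J²/2 (X(J) = -3/2 + (J*(J + (J - J)))/2 = -3/2 + (J*(J + 0))/2 = -3/2 + (J*J)/2 = -3/2 + J²/2)
l(C) = -34/7 (l(C) = -5 + (C/C)/7 = -5 + (⅐)*1 = -5 + ⅐ = -34/7)
L = 372/7 (L = 3 + ((-4 - 1*1)*(-11) - 34/7) = 3 + ((-4 - 1)*(-11) - 34/7) = 3 + (-5*(-11) - 34/7) = 3 + (55 - 34/7) = 3 + 351/7 = 372/7 ≈ 53.143)
(361 + L) + X(7) = (361 + 372/7) + (-3/2 + (½)*7²) = 2899/7 + (-3/2 + (½)*49) = 2899/7 + (-3/2 + 49/2) = 2899/7 + 23 = 3060/7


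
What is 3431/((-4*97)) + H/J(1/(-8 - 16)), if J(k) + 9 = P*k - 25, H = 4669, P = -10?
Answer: -23121557/156364 ≈ -147.87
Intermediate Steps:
J(k) = -34 - 10*k (J(k) = -9 + (-10*k - 25) = -9 + (-25 - 10*k) = -34 - 10*k)
3431/((-4*97)) + H/J(1/(-8 - 16)) = 3431/((-4*97)) + 4669/(-34 - 10/(-8 - 16)) = 3431/(-388) + 4669/(-34 - 10/(-24)) = 3431*(-1/388) + 4669/(-34 - 10*(-1/24)) = -3431/388 + 4669/(-34 + 5/12) = -3431/388 + 4669/(-403/12) = -3431/388 + 4669*(-12/403) = -3431/388 - 56028/403 = -23121557/156364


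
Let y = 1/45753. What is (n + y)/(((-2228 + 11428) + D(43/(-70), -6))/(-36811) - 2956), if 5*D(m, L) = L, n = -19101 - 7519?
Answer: 224168841023245/24894782598222 ≈ 9.0047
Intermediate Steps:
n = -26620
D(m, L) = L/5
y = 1/45753 ≈ 2.1856e-5
(n + y)/(((-2228 + 11428) + D(43/(-70), -6))/(-36811) - 2956) = (-26620 + 1/45753)/(((-2228 + 11428) + (⅕)*(-6))/(-36811) - 2956) = -1217944859/(45753*((9200 - 6/5)*(-1/36811) - 2956)) = -1217944859/(45753*((45994/5)*(-1/36811) - 2956)) = -1217944859/(45753*(-45994/184055 - 2956)) = -1217944859/(45753*(-544112574/184055)) = -1217944859/45753*(-184055/544112574) = 224168841023245/24894782598222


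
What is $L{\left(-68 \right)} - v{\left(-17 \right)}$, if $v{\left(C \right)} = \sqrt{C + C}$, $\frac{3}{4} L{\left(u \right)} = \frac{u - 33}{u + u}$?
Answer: $\frac{101}{102} - i \sqrt{34} \approx 0.9902 - 5.831 i$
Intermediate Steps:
$L{\left(u \right)} = \frac{2 \left(-33 + u\right)}{3 u}$ ($L{\left(u \right)} = \frac{4 \frac{u - 33}{u + u}}{3} = \frac{4 \frac{-33 + u}{2 u}}{3} = \frac{2 \left(-33 + u\right)}{3 u}$)
$v{\left(C \right)} = \sqrt{2} \sqrt{C}$ ($v{\left(C \right)} = \sqrt{2 C} = \sqrt{2} \sqrt{C}$)
$L{\left(-68 \right)} - v{\left(-17 \right)} = \left(\frac{2}{3} - \frac{22}{-68}\right) - \sqrt{2} \sqrt{-17} = \left(\frac{2}{3} - - \frac{11}{34}\right) - \sqrt{2} i \sqrt{17} = \left(\frac{2}{3} + \frac{11}{34}\right) - i \sqrt{34} = \frac{101}{102} - i \sqrt{34}$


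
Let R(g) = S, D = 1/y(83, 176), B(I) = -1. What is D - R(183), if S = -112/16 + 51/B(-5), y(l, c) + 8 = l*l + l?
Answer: 403913/6964 ≈ 58.000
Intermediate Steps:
y(l, c) = -8 + l + l² (y(l, c) = -8 + (l*l + l) = -8 + (l² + l) = -8 + (l + l²) = -8 + l + l²)
D = 1/6964 (D = 1/(-8 + 83 + 83²) = 1/(-8 + 83 + 6889) = 1/6964 ≈ 0.00014360)
S = -58 (S = -112/16 + 51/(-1) = -112*1/16 + 51*(-1) = -7 - 51 = -58)
R(g) = -58
D - R(183) = 1/6964 - 1*(-58) = 1/6964 + 58 = 403913/6964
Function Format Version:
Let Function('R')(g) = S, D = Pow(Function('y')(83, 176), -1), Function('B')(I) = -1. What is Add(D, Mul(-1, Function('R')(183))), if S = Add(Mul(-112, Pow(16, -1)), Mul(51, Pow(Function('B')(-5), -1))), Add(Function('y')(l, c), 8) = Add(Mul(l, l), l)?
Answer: Rational(403913, 6964) ≈ 58.000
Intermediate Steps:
Function('y')(l, c) = Add(-8, l, Pow(l, 2)) (Function('y')(l, c) = Add(-8, Add(Mul(l, l), l)) = Add(-8, Add(Pow(l, 2), l)) = Add(-8, Add(l, Pow(l, 2))) = Add(-8, l, Pow(l, 2)))
D = Rational(1, 6964) (D = Pow(Add(-8, 83, Pow(83, 2)), -1) = Pow(Add(-8, 83, 6889), -1) = Pow(6964, -1) = Rational(1, 6964) ≈ 0.00014360)
S = -58 (S = Add(Mul(-112, Pow(16, -1)), Mul(51, Pow(-1, -1))) = Add(Mul(-112, Rational(1, 16)), Mul(51, -1)) = Add(-7, -51) = -58)
Function('R')(g) = -58
Add(D, Mul(-1, Function('R')(183))) = Add(Rational(1, 6964), Mul(-1, -58)) = Add(Rational(1, 6964), 58) = Rational(403913, 6964)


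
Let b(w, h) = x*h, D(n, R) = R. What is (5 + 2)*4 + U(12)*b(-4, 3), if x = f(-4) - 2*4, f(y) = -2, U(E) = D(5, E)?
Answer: -332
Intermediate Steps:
U(E) = E
x = -10 (x = -2 - 2*4 = -2 - 1*8 = -2 - 8 = -10)
b(w, h) = -10*h
(5 + 2)*4 + U(12)*b(-4, 3) = (5 + 2)*4 + 12*(-10*3) = 7*4 + 12*(-30) = 28 - 360 = -332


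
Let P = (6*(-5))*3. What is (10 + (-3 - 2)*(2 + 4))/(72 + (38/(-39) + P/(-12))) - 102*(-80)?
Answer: 9995688/1225 ≈ 8159.7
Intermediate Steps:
P = -90 (P = -30*3 = -90)
(10 + (-3 - 2)*(2 + 4))/(72 + (38/(-39) + P/(-12))) - 102*(-80) = (10 + (-3 - 2)*(2 + 4))/(72 + (38/(-39) - 90/(-12))) - 102*(-80) = (10 - 5*6)/(72 + (38*(-1/39) - 90*(-1/12))) + 8160 = (10 - 30)/(72 + (-38/39 + 15/2)) + 8160 = -20/(72 + 509/78) + 8160 = -20/6125/78 + 8160 = -20*78/6125 + 8160 = -312/1225 + 8160 = 9995688/1225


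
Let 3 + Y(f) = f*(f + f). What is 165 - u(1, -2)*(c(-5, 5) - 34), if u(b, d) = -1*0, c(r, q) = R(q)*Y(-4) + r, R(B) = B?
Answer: 165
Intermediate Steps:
Y(f) = -3 + 2*f**2 (Y(f) = -3 + f*(f + f) = -3 + f*(2*f) = -3 + 2*f**2)
c(r, q) = r + 29*q (c(r, q) = q*(-3 + 2*(-4)**2) + r = q*(-3 + 2*16) + r = q*(-3 + 32) + r = q*29 + r = 29*q + r = r + 29*q)
u(b, d) = 0
165 - u(1, -2)*(c(-5, 5) - 34) = 165 - 0*((-5 + 29*5) - 34) = 165 - 0*((-5 + 145) - 34) = 165 - 0*(140 - 34) = 165 - 0*106 = 165 - 1*0 = 165 + 0 = 165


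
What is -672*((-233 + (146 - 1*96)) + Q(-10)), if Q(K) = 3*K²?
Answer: -78624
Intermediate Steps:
-672*((-233 + (146 - 1*96)) + Q(-10)) = -672*((-233 + (146 - 1*96)) + 3*(-10)²) = -672*((-233 + (146 - 96)) + 3*100) = -672*((-233 + 50) + 300) = -672*(-183 + 300) = -672*117 = -78624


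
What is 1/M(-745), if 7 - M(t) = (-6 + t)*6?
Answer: 1/4513 ≈ 0.00022158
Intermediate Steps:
M(t) = 43 - 6*t (M(t) = 7 - (-6 + t)*6 = 7 - (-36 + 6*t) = 7 + (36 - 6*t) = 43 - 6*t)
1/M(-745) = 1/(43 - 6*(-745)) = 1/(43 + 4470) = 1/4513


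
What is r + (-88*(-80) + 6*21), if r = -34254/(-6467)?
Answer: 46376776/6467 ≈ 7171.3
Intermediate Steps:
r = 34254/6467 (r = -34254*(-1/6467) = 34254/6467 ≈ 5.2967)
r + (-88*(-80) + 6*21) = 34254/6467 + (-88*(-80) + 6*21) = 34254/6467 + (7040 + 126) = 34254/6467 + 7166 = 46376776/6467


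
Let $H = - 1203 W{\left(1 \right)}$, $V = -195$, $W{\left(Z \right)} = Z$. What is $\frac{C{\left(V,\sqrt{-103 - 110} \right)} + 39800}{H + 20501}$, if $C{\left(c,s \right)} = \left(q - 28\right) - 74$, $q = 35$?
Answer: $\frac{39733}{19298} \approx 2.0589$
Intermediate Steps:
$H = -1203$ ($H = \left(-1203\right) 1 = -1203$)
$C{\left(c,s \right)} = -67$ ($C{\left(c,s \right)} = \left(35 - 28\right) - 74 = 7 - 74 = -67$)
$\frac{C{\left(V,\sqrt{-103 - 110} \right)} + 39800}{H + 20501} = \frac{-67 + 39800}{-1203 + 20501} = \frac{39733}{19298}$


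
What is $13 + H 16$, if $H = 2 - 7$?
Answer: $-67$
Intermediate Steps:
$H = -5$ ($H = 2 - 7 = -5$)
$13 + H 16 = 13 - 80 = -67$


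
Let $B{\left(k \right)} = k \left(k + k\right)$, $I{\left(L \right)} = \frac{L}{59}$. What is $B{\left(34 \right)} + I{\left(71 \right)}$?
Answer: $\frac{136479}{59} \approx 2313.2$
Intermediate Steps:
$I{\left(L \right)} = \frac{L}{59}$ ($I{\left(L \right)} = L \frac{1}{59} = \frac{L}{59}$)
$B{\left(k \right)} = 2 k^{2}$ ($B{\left(k \right)} = k 2 k = 2 k^{2}$)
$B{\left(34 \right)} + I{\left(71 \right)} = 2 \cdot 34^{2} + \frac{1}{59} \cdot 71 = 2 \cdot 1156 + \frac{71}{59} = 2312 + \frac{71}{59} = \frac{136479}{59}$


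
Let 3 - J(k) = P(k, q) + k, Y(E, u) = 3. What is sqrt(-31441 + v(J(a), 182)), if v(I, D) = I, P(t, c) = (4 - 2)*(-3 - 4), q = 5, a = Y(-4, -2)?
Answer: I*sqrt(31427) ≈ 177.28*I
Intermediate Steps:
a = 3
P(t, c) = -14 (P(t, c) = 2*(-7) = -14)
J(k) = 17 - k (J(k) = 3 - (-14 + k) = 3 + (14 - k) = 17 - k)
sqrt(-31441 + v(J(a), 182)) = sqrt(-31441 + (17 - 1*3)) = sqrt(-31441 + (17 - 3)) = sqrt(-31441 + 14) = sqrt(-31427) = I*sqrt(31427)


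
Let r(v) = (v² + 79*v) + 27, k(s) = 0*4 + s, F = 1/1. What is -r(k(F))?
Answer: -107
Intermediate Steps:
F = 1
k(s) = s (k(s) = 0 + s = s)
r(v) = 27 + v² + 79*v
-r(k(F)) = -(27 + 1² + 79*1) = -(27 + 1 + 79) = -1*107 = -107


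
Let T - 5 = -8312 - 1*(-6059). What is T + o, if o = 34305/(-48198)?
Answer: -36127803/16066 ≈ -2248.7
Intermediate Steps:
o = -11435/16066 (o = 34305*(-1/48198) = -11435/16066 ≈ -0.71175)
T = -2248 (T = 5 + (-8312 - 1*(-6059)) = 5 + (-8312 + 6059) = 5 - 2253 = -2248)
T + o = -2248 - 11435/16066 = -36127803/16066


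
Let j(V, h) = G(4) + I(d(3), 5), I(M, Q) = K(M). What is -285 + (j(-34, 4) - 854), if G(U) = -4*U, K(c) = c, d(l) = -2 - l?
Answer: -1160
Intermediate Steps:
I(M, Q) = M
j(V, h) = -21 (j(V, h) = -4*4 + (-2 - 1*3) = -16 + (-2 - 3) = -16 - 5 = -21)
-285 + (j(-34, 4) - 854) = -285 + (-21 - 854) = -285 - 875 = -1160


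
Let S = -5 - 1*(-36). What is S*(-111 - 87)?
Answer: -6138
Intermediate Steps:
S = 31 (S = -5 + 36 = 31)
S*(-111 - 87) = 31*(-111 - 87) = 31*(-198) = -6138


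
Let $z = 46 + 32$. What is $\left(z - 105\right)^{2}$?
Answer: $729$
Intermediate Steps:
$z = 78$
$\left(z - 105\right)^{2} = \left(78 - 105\right)^{2} = \left(-27\right)^{2} = 729$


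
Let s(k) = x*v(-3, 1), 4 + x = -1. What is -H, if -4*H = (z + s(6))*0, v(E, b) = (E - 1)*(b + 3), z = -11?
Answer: 0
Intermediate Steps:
x = -5 (x = -4 - 1 = -5)
v(E, b) = (-1 + E)*(3 + b)
s(k) = 80 (s(k) = -5*(-3 - 1*1 + 3*(-3) - 3*1) = -5*(-3 - 1 - 9 - 3) = -5*(-16) = 80)
H = 0 (H = -(-11 + 80)*0/4 = -69*0/4 = -¼*0 = 0)
-H = -1*0 = 0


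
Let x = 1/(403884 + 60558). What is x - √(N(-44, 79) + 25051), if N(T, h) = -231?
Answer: 1/464442 - 2*√6205 ≈ -157.54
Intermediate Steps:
x = 1/464442 ≈ 2.1531e-6
x - √(N(-44, 79) + 25051) = 1/464442 - √(-231 + 25051) = 1/464442 - √24820 = 1/464442 - 2*√6205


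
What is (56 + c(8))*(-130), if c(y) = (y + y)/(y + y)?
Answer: -7410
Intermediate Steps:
c(y) = 1 (c(y) = (2*y)/((2*y)) = (2*y)*(1/(2*y)) = 1)
(56 + c(8))*(-130) = (56 + 1)*(-130) = 57*(-130) = -7410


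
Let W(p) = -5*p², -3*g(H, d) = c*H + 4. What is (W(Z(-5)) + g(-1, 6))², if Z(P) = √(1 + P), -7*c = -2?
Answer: 155236/441 ≈ 352.01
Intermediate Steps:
c = 2/7 (c = -⅐*(-2) = 2/7 ≈ 0.28571)
g(H, d) = -4/3 - 2*H/21 (g(H, d) = -(2*H/7 + 4)/3 = -(4 + 2*H/7)/3 = -4/3 - 2*H/21)
(W(Z(-5)) + g(-1, 6))² = (-5*(√(1 - 5))² + (-4/3 - 2/21*(-1)))² = (-5*(√(-4))² + (-4/3 + 2/21))² = (-5*(2*I)² - 26/21)² = (-5*(-4) - 26/21)² = (20 - 26/21)² = (394/21)² = 155236/441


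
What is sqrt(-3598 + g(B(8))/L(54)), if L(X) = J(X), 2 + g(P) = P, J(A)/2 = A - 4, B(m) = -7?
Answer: I*sqrt(359809)/10 ≈ 59.984*I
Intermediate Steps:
J(A) = -8 + 2*A (J(A) = 2*(A - 4) = 2*(-4 + A) = -8 + 2*A)
g(P) = -2 + P
L(X) = -8 + 2*X
sqrt(-3598 + g(B(8))/L(54)) = sqrt(-3598 + (-2 - 7)/(-8 + 2*54)) = sqrt(-3598 - 9/(-8 + 108)) = sqrt(-3598 - 9/100) = sqrt(-359809/100) = I*sqrt(359809)/10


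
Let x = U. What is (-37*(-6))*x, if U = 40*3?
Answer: 26640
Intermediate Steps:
U = 120
x = 120
(-37*(-6))*x = -37*(-6)*120 = 222*120 = 26640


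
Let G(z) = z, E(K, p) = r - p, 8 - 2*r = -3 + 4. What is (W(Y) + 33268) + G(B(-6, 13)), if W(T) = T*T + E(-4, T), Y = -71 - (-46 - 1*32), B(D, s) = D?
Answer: 66615/2 ≈ 33308.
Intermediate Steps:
r = 7/2 (r = 4 - (-3 + 4)/2 = 4 - ½*1 = 4 - ½ = 7/2 ≈ 3.5000)
E(K, p) = 7/2 - p
Y = 7 (Y = -71 - (-46 - 32) = -71 - 1*(-78) = -71 + 78 = 7)
W(T) = 7/2 + T² - T (W(T) = T*T + (7/2 - T) = T² + (7/2 - T) = 7/2 + T² - T)
(W(Y) + 33268) + G(B(-6, 13)) = ((7/2 + 7² - 1*7) + 33268) - 6 = ((7/2 + 49 - 7) + 33268) - 6 = (91/2 + 33268) - 6 = 66627/2 - 6 = 66615/2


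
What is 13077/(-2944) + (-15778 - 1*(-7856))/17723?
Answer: -255086039/52176512 ≈ -4.8889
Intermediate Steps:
13077/(-2944) + (-15778 - 1*(-7856))/17723 = 13077*(-1/2944) + (-15778 + 7856)*(1/17723) = -13077/2944 - 7922*1/17723 = -13077/2944 - 7922/17723 = -255086039/52176512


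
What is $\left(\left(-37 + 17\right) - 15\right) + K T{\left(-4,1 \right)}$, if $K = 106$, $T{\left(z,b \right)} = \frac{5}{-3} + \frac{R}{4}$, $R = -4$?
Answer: $- \frac{953}{3} \approx -317.67$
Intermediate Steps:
$T{\left(z,b \right)} = - \frac{8}{3}$ ($T{\left(z,b \right)} = \frac{5}{-3} - \frac{4}{4} = 5 \left(- \frac{1}{3}\right) - 1 = - \frac{5}{3} - 1 = - \frac{8}{3}$)
$\left(\left(-37 + 17\right) - 15\right) + K T{\left(-4,1 \right)} = \left(\left(-37 + 17\right) - 15\right) + 106 \left(- \frac{8}{3}\right) = \left(-20 - 15\right) - \frac{848}{3} = -35 - \frac{848}{3} = - \frac{953}{3}$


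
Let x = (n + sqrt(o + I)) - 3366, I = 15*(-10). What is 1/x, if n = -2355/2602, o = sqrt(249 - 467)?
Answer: -1/(8760687/2602 - sqrt(-150 + I*sqrt(218))) ≈ -0.00029706 - 1.0821e-6*I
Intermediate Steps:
o = I*sqrt(218) (o = sqrt(-218) = I*sqrt(218) ≈ 14.765*I)
I = -150
n = -2355/2602 (n = -2355*1/2602 = -2355/2602 ≈ -0.90507)
x = -8760687/2602 + sqrt(-150 + I*sqrt(218)) (x = (-2355/2602 + sqrt(I*sqrt(218) - 150)) - 3366 = (-2355/2602 + sqrt(-150 + I*sqrt(218))) - 3366 = -8760687/2602 + sqrt(-150 + I*sqrt(218)) ≈ -3366.3 + 12.262*I)
1/x = 1/(-8760687/2602 + sqrt(-150 + I*sqrt(218)))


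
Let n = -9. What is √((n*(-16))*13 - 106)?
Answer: √1766 ≈ 42.024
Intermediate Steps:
√((n*(-16))*13 - 106) = √(-9*(-16)*13 - 106) = √(144*13 - 106) = √(1872 - 106) = √1766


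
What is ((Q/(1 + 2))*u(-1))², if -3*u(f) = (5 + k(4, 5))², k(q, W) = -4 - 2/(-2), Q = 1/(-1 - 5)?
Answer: 4/729 ≈ 0.0054870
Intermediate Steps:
Q = -⅙ (Q = 1/(-6) = -⅙ ≈ -0.16667)
k(q, W) = -3 (k(q, W) = -4 - 2*(-1)/2 = -4 - 1*(-1) = -4 + 1 = -3)
u(f) = -4/3 (u(f) = -(5 - 3)²/3 = -⅓*2² = -⅓*4 = -4/3)
((Q/(1 + 2))*u(-1))² = (-1/(6*(1 + 2))*(-4/3))² = (-⅙/3*(-4/3))² = (-⅙*⅓*(-4/3))² = (-1/18*(-4/3))² = (2/27)² = 4/729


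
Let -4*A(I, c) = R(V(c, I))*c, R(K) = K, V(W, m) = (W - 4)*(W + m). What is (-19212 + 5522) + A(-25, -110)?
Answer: 409535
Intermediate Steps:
V(W, m) = (-4 + W)*(W + m)
A(I, c) = -c*(c**2 - 4*I - 4*c + I*c)/4 (A(I, c) = -(c**2 - 4*c - 4*I + c*I)*c/4 = -(c**2 - 4*c - 4*I + I*c)*c/4 = -(c**2 - 4*I - 4*c + I*c)*c/4 = -c*(c**2 - 4*I - 4*c + I*c)/4)
(-19212 + 5522) + A(-25, -110) = (-19212 + 5522) + (1/4)*(-110)*(-1*(-110)**2 + 4*(-25) + 4*(-110) - 1*(-25)*(-110)) = -13690 + (1/4)*(-110)*(-1*12100 - 100 - 440 - 2750) = -13690 + (1/4)*(-110)*(-12100 - 100 - 440 - 2750) = -13690 + (1/4)*(-110)*(-15390) = -13690 + 423225 = 409535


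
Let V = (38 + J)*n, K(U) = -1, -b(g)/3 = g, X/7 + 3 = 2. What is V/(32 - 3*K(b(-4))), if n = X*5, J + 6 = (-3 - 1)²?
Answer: -48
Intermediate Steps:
X = -7 (X = -21 + 7*2 = -21 + 14 = -7)
b(g) = -3*g
J = 10 (J = -6 + (-3 - 1)² = -6 + (-4)² = -6 + 16 = 10)
n = -35 (n = -7*5 = -35)
V = -1680 (V = (38 + 10)*(-35) = 48*(-35) = -1680)
V/(32 - 3*K(b(-4))) = -1680/(32 - 3*(-1)) = -1680/(32 + 3) = -1680/35 = -1680*1/35 = -48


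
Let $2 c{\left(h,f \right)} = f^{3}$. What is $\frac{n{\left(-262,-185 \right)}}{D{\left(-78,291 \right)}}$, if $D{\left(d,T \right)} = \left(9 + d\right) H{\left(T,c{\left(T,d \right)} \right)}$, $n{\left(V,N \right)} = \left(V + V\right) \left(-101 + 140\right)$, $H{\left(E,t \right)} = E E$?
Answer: $\frac{6812}{1947663} \approx 0.0034975$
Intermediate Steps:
$c{\left(h,f \right)} = \frac{f^{3}}{2}$
$H{\left(E,t \right)} = E^{2}$
$n{\left(V,N \right)} = 78 V$ ($n{\left(V,N \right)} = 2 V 39 = 78 V$)
$D{\left(d,T \right)} = T^{2} \left(9 + d\right)$ ($D{\left(d,T \right)} = \left(9 + d\right) T^{2} = T^{2} \left(9 + d\right)$)
$\frac{n{\left(-262,-185 \right)}}{D{\left(-78,291 \right)}} = \frac{78 \left(-262\right)}{291^{2} \left(9 - 78\right)} = - \frac{20436}{84681 \left(-69\right)} = - \frac{20436}{-5842989} = \left(-20436\right) \left(- \frac{1}{5842989}\right) = \frac{6812}{1947663}$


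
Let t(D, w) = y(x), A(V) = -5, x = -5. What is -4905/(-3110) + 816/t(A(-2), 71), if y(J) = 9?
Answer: 172127/1866 ≈ 92.244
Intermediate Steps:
t(D, w) = 9
-4905/(-3110) + 816/t(A(-2), 71) = -4905/(-3110) + 816/9 = -4905*(-1/3110) + 816*(⅑) = 981/622 + 272/3 = 172127/1866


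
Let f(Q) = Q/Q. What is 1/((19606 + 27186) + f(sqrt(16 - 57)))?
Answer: 1/46793 ≈ 2.1371e-5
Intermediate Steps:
f(Q) = 1
1/((19606 + 27186) + f(sqrt(16 - 57))) = 1/((19606 + 27186) + 1) = 1/(46792 + 1) = 1/46793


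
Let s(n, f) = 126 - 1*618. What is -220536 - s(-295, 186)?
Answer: -220044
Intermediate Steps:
s(n, f) = -492 (s(n, f) = 126 - 618 = -492)
-220536 - s(-295, 186) = -220536 - 1*(-492) = -220536 + 492 = -220044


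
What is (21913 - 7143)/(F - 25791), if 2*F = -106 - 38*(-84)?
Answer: -1055/1732 ≈ -0.60912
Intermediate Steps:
F = 1543 (F = (-106 - 38*(-84))/2 = (-106 + 3192)/2 = (½)*3086 = 1543)
(21913 - 7143)/(F - 25791) = (21913 - 7143)/(1543 - 25791) = 14770/(-24248) = 14770*(-1/24248) = -1055/1732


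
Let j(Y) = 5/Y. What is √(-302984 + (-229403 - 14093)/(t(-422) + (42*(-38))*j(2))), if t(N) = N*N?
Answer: 2*I*√573943741560453/87047 ≈ 550.44*I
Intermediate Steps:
t(N) = N²
√(-302984 + (-229403 - 14093)/(t(-422) + (42*(-38))*j(2))) = √(-302984 + (-229403 - 14093)/((-422)² + (42*(-38))*(5/2))) = √(-302984 - 243496/(178084 - 7980/2)) = √(-302984 - 243496/(178084 - 1596*5/2)) = √(-302984 - 243496/(178084 - 3990)) = √(-302984 - 243496/174094) = √(-302984 - 243496*1/174094) = √(-302984 - 121748/87047) = √(-26373969996/87047) = 2*I*√573943741560453/87047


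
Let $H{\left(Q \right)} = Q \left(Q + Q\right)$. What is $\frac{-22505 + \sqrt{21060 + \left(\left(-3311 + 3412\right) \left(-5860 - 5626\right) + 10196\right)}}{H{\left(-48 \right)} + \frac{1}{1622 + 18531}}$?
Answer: $- \frac{90708653}{18573005} + \frac{20153 i \sqrt{1128830}}{92865025} \approx -4.8839 + 0.23057 i$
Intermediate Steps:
$H{\left(Q \right)} = 2 Q^{2}$ ($H{\left(Q \right)} = Q 2 Q = 2 Q^{2}$)
$\frac{-22505 + \sqrt{21060 + \left(\left(-3311 + 3412\right) \left(-5860 - 5626\right) + 10196\right)}}{H{\left(-48 \right)} + \frac{1}{1622 + 18531}} = \frac{-22505 + \sqrt{21060 + \left(\left(-3311 + 3412\right) \left(-5860 - 5626\right) + 10196\right)}}{2 \left(-48\right)^{2} + \frac{1}{1622 + 18531}} = \frac{-22505 + \sqrt{21060 + \left(101 \left(-11486\right) + 10196\right)}}{2 \cdot 2304 + \frac{1}{20153}} = \frac{-22505 + \sqrt{21060 + \left(-1160086 + 10196\right)}}{4608 + \frac{1}{20153}} = \frac{-22505 + \sqrt{21060 - 1149890}}{\frac{92865025}{20153}} = \left(-22505 + \sqrt{-1128830}\right) \frac{20153}{92865025} = \left(-22505 + i \sqrt{1128830}\right) \frac{20153}{92865025} = - \frac{90708653}{18573005} + \frac{20153 i \sqrt{1128830}}{92865025}$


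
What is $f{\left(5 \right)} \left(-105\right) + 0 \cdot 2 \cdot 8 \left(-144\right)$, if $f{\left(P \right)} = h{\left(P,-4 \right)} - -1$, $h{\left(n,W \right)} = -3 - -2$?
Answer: $0$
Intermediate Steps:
$h{\left(n,W \right)} = -1$ ($h{\left(n,W \right)} = -3 + 2 = -1$)
$f{\left(P \right)} = 0$ ($f{\left(P \right)} = -1 - -1 = -1 + 1 = 0$)
$f{\left(5 \right)} \left(-105\right) + 0 \cdot 2 \cdot 8 \left(-144\right) = 0 \left(-105\right) + 0 \cdot 2 \cdot 8 \left(-144\right) = 0 + 0 \cdot 8 \left(-144\right) = 0 + 0 \left(-144\right) = 0 + 0 = 0$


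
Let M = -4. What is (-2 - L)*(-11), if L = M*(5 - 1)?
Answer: -154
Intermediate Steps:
L = -16 (L = -4*(5 - 1) = -4*4 = -16)
(-2 - L)*(-11) = (-2 - 1*(-16))*(-11) = (-2 + 16)*(-11) = 14*(-11) = -154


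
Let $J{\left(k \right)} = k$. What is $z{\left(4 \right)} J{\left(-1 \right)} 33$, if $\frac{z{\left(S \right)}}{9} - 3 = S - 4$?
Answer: $-891$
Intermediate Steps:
$z{\left(S \right)} = -9 + 9 S$ ($z{\left(S \right)} = 27 + 9 \left(S - 4\right) = 27 + 9 \left(-4 + S\right) = 27 + \left(-36 + 9 S\right) = -9 + 9 S$)
$z{\left(4 \right)} J{\left(-1 \right)} 33 = \left(-9 + 9 \cdot 4\right) \left(-1\right) 33 = \left(-9 + 36\right) \left(-1\right) 33 = 27 \left(-1\right) 33 = \left(-27\right) 33 = -891$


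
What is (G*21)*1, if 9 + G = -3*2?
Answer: -315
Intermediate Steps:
G = -15 (G = -9 - 3*2 = -9 - 6 = -15)
(G*21)*1 = -15*21*1 = -315*1 = -315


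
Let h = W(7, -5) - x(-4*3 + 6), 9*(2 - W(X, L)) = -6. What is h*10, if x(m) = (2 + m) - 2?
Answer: 260/3 ≈ 86.667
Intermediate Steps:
x(m) = m
W(X, L) = 8/3 (W(X, L) = 2 - ⅑*(-6) = 2 + ⅔ = 8/3)
h = 26/3 (h = 8/3 - (-4*3 + 6) = 8/3 - (-12 + 6) = 8/3 - 1*(-6) = 8/3 + 6 = 26/3 ≈ 8.6667)
h*10 = (26/3)*10 = 260/3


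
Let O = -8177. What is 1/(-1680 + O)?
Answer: -1/9857 ≈ -0.00010145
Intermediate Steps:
1/(-1680 + O) = 1/(-1680 - 8177) = 1/(-9857) = -1/9857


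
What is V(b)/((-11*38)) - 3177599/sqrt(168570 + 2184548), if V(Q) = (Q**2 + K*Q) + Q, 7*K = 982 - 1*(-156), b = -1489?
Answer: -6907471/1463 - 3177599*sqrt(2798)/81142 ≈ -6792.9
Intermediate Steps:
K = 1138/7 (K = (982 - 1*(-156))/7 = (982 + 156)/7 = (1/7)*1138 = 1138/7 ≈ 162.57)
V(Q) = Q**2 + 1145*Q/7 (V(Q) = (Q**2 + 1138*Q/7) + Q = Q**2 + 1145*Q/7)
V(b)/((-11*38)) - 3177599/sqrt(168570 + 2184548) = ((1/7)*(-1489)*(1145 + 7*(-1489)))/((-11*38)) - 3177599/sqrt(168570 + 2184548) = ((1/7)*(-1489)*(1145 - 10423))/(-418) - 3177599*sqrt(2798)/81142 = ((1/7)*(-1489)*(-9278))*(-1/418) - 3177599*sqrt(2798)/81142 = (13814942/7)*(-1/418) - 3177599*sqrt(2798)/81142 = -6907471/1463 - 3177599*sqrt(2798)/81142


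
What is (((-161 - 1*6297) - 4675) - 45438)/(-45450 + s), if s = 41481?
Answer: 18857/1323 ≈ 14.253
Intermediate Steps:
(((-161 - 1*6297) - 4675) - 45438)/(-45450 + s) = (((-161 - 1*6297) - 4675) - 45438)/(-45450 + 41481) = (((-161 - 6297) - 4675) - 45438)/(-3969) = ((-6458 - 4675) - 45438)*(-1/3969) = (-11133 - 45438)*(-1/3969) = -56571*(-1/3969) = 18857/1323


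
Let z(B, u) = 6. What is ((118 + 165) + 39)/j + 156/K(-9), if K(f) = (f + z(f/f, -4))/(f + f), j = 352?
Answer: 164897/176 ≈ 936.92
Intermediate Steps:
K(f) = (6 + f)/(2*f) (K(f) = (f + 6)/(f + f) = (6 + f)/((2*f)) = (6 + f)*(1/(2*f)) = (6 + f)/(2*f))
((118 + 165) + 39)/j + 156/K(-9) = ((118 + 165) + 39)/352 + 156/(((1/2)*(6 - 9)/(-9))) = (283 + 39)*(1/352) + 156/(((1/2)*(-1/9)*(-3))) = 322*(1/352) + 156/(1/6) = 161/176 + 156*6 = 161/176 + 936 = 164897/176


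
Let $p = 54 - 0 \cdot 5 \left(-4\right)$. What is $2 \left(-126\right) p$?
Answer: $-13608$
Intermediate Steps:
$p = 54$ ($p = 54 - 0 \left(-4\right) = 54 - 0 = 54 + 0 = 54$)
$2 \left(-126\right) p = 2 \left(-126\right) 54 = \left(-252\right) 54 = -13608$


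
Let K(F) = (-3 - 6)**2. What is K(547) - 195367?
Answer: -195286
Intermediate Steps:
K(F) = 81 (K(F) = (-9)**2 = 81)
K(547) - 195367 = 81 - 195367 = -195286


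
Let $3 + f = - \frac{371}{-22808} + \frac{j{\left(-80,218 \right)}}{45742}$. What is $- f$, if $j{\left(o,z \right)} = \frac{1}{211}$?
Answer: $\frac{328408862989}{110066413048} \approx 2.9837$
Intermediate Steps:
$j{\left(o,z \right)} = \frac{1}{211}$
$f = - \frac{328408862989}{110066413048}$ ($f = -3 + \left(- \frac{371}{-22808} + \frac{1}{211 \cdot 45742}\right) = -3 + \left(\left(-371\right) \left(- \frac{1}{22808}\right) + \frac{1}{211} \cdot \frac{1}{45742}\right) = -3 + \left(\frac{371}{22808} + \frac{1}{9651562}\right) = -3 + \frac{1790376155}{110066413048} = - \frac{328408862989}{110066413048} \approx -2.9837$)
$- f = \left(-1\right) \left(- \frac{328408862989}{110066413048}\right) = \frac{328408862989}{110066413048}$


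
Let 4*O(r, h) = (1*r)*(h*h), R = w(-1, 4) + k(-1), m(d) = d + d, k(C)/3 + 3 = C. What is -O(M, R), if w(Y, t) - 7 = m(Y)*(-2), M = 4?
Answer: -1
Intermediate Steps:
k(C) = -9 + 3*C
m(d) = 2*d
w(Y, t) = 7 - 4*Y (w(Y, t) = 7 + (2*Y)*(-2) = 7 - 4*Y)
R = -1 (R = (7 - 4*(-1)) + (-9 + 3*(-1)) = (7 + 4) + (-9 - 3) = 11 - 12 = -1)
O(r, h) = r*h**2/4 (O(r, h) = ((1*r)*(h*h))/4 = (r*h**2)/4 = r*h**2/4)
-O(M, R) = -4*(-1)**2/4 = -4/4 = -1*1 = -1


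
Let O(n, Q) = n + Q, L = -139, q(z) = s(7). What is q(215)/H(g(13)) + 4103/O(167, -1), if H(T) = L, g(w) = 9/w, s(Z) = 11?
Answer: 568491/23074 ≈ 24.638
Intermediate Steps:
q(z) = 11
O(n, Q) = Q + n
H(T) = -139
q(215)/H(g(13)) + 4103/O(167, -1) = 11/(-139) + 4103/(-1 + 167) = 11*(-1/139) + 4103/166 = -11/139 + 4103*(1/166) = -11/139 + 4103/166 = 568491/23074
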